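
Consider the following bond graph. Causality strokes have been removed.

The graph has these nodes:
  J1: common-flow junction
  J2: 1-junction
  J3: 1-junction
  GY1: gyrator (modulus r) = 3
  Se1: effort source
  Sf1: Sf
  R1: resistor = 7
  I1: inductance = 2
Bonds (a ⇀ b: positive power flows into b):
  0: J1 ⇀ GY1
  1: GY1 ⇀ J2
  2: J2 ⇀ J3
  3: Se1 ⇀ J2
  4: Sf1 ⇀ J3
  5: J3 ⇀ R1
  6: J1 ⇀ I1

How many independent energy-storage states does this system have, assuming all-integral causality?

bond 3 stroke at J2  (Se1 fixes effort; stroke away)
bond 4 stroke at Sf1  (Sf1: flow source, stroke at near end)
bond 2 stroke at J3  (J3 flow already set via bond 4)
bond 5 stroke at J3  (1-jn J3 has f-setter on 4)
bond 1 stroke at J2  (J2 flow already set via bond 2)
bond 0 stroke at J1  (through GY1, causality inverts; strokes same side of GY1)
bond 6 stroke at I1  (J1: last free bond brings flow in)

1  (I1 all integral)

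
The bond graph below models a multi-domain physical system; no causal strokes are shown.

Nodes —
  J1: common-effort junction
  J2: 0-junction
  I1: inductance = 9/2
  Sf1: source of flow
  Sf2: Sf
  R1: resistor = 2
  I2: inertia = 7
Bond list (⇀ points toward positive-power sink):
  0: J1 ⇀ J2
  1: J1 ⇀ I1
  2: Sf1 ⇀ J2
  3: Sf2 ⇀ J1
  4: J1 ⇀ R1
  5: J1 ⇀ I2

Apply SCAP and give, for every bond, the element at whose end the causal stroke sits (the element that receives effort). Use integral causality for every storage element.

bond 2 |Sf1  (source Sf1 imposes f)
bond 3 |Sf2  (Sf2 fixes flow; stroke at Sf2)
bond 0 |J2  (only one effort-in slot at J2)
bond 1 |I1  (I1 integral (f out))
bond 5 |I2  (I2 integral (f out))
bond 4 |J1  (J1 needs exactly one e-in)

β0 stroke→J2
β1 stroke→I1
β2 stroke→Sf1
β3 stroke→Sf2
β4 stroke→J1
β5 stroke→I2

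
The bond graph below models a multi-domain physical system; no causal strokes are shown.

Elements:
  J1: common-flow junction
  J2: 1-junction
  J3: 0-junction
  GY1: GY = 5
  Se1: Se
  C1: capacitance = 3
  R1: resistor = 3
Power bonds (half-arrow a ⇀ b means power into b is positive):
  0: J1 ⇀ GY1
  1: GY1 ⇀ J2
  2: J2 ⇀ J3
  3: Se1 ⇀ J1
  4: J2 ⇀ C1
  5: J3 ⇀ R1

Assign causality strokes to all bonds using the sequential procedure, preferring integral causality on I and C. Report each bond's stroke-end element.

#3 →J1  (Se1 (Se) sets effort on bond)
#0 →GY1  (only one flow-in slot at J1)
#1 →GY1  (GY GY1: same side as bond 0)
#2 →J2  (common-f at J2 fixed by 1)
#4 →J2  (J2 flow already set via bond 1)
#5 →J3  (only one effort-in slot at J3)

b0 stroke at GY1
b1 stroke at GY1
b2 stroke at J2
b3 stroke at J1
b4 stroke at J2
b5 stroke at J3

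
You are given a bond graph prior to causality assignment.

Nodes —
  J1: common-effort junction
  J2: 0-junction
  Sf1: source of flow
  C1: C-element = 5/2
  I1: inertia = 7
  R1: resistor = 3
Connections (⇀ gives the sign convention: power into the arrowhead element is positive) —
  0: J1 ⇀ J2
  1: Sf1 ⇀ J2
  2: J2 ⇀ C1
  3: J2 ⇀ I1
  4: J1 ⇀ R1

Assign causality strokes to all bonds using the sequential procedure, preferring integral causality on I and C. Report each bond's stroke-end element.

bond 1 stroke→Sf1  (source Sf1 imposes f)
bond 2 stroke→J2  (C1 integral (e out))
bond 0 stroke→J1  (J2: bond 2 brought effort, rest push out)
bond 3 stroke→I1  (0-jn J2 has e-setter on 2)
bond 4 stroke→R1  (J1: bond 0 brought effort, rest push out)

bond 0 |J1
bond 1 |Sf1
bond 2 |J2
bond 3 |I1
bond 4 |R1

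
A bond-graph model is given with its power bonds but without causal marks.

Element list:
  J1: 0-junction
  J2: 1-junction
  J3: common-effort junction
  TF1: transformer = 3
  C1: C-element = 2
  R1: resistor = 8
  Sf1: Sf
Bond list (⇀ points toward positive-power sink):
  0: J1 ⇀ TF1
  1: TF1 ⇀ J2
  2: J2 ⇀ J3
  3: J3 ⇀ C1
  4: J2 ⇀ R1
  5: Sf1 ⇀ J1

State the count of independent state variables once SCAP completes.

1  (C1 all integral)

#5 |Sf1  (Sf1 (Sf) sets flow on bond)
#0 |J1  (J1 needs exactly one e-in)
#1 |TF1  (TF1 one-in-one-out from 0)
#2 |J2  (J2 flow already set via bond 1)
#4 |J2  (J2: bond 1 brought flow, rest push out)
#3 |J3  (J3: last free bond brings effort in)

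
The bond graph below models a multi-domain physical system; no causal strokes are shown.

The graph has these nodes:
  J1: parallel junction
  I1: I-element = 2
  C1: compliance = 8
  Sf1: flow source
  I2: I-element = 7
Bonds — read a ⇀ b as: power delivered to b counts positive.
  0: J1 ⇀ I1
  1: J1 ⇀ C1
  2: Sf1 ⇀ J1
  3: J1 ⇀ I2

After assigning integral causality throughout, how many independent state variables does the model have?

3  (C1, I1, I2 all integral)

bond 2 |Sf1  (Sf1 fixes flow; stroke at Sf1)
bond 0 |I1  (I1 outputs flow p/I1)
bond 1 |J1  (C1: C, integral causality)
bond 3 |I2  (common-e at J1 fixed by 1)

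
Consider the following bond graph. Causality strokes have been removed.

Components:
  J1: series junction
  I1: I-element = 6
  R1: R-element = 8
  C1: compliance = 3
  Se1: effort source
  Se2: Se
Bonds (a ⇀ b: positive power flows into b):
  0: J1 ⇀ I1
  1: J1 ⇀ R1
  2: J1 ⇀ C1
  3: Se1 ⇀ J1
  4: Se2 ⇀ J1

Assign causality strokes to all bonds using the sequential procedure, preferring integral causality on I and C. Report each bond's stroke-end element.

b3 →J1  (Se1: effort source, stroke at far end)
b4 →J1  (Se2 (Se) sets effort on bond)
b0 →I1  (I1: I, integral causality)
b1 →J1  (1-jn J1 has f-setter on 0)
b2 →J1  (J1 flow already set via bond 0)

b0 stroke at I1
b1 stroke at J1
b2 stroke at J1
b3 stroke at J1
b4 stroke at J1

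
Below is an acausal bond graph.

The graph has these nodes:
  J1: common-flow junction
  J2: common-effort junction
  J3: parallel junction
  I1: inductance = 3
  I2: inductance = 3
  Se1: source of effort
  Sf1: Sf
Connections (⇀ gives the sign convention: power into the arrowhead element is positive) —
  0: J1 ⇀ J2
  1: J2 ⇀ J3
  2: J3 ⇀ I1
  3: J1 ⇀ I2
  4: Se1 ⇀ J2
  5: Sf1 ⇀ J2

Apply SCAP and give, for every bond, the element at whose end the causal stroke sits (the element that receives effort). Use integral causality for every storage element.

b4 |J2  (Se1 (Se) sets effort on bond)
b5 |Sf1  (source Sf1 imposes f)
b0 |J1  (J2 effort already set via bond 4)
b1 |J3  (J2: bond 4 brought effort, rest push out)
b2 |I1  (0-jn J3 has e-setter on 1)
b3 |I2  (J1 needs exactly one f-in)

β0 |J1
β1 |J3
β2 |I1
β3 |I2
β4 |J2
β5 |Sf1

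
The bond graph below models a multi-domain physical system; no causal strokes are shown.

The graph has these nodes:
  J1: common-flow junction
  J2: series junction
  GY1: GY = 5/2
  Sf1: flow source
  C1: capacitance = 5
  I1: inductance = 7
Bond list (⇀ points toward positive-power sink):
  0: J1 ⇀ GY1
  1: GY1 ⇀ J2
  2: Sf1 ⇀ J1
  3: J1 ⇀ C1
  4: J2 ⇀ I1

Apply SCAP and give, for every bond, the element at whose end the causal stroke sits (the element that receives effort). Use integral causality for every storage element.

bond 0 stroke→J1
bond 1 stroke→J2
bond 2 stroke→Sf1
bond 3 stroke→J1
bond 4 stroke→I1

β2 stroke→Sf1  (Sf1 fixes flow; stroke at Sf1)
β0 stroke→J1  (1-jn J1 has f-setter on 2)
β3 stroke→J1  (J1 flow already set via bond 2)
β1 stroke→J2  (GY GY1: same side as bond 0)
β4 stroke→I1  (J2 needs exactly one f-in)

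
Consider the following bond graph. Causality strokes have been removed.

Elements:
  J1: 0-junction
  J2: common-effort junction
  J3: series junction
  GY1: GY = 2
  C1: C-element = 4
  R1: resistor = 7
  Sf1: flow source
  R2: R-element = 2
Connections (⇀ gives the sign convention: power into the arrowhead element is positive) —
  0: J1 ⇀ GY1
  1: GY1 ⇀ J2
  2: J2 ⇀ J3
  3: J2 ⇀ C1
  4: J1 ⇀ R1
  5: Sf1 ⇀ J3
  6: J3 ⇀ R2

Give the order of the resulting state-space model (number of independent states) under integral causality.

β5 stroke at Sf1  (Sf1 fixes flow; stroke at Sf1)
β2 stroke at J3  (1-jn J3 has f-setter on 5)
β6 stroke at J3  (1-jn J3 has f-setter on 5)
β3 stroke at J2  (C1 outputs effort q/C1)
β1 stroke at GY1  (J2 effort already set via bond 3)
β0 stroke at GY1  (GY1 both-in/both-out from 1)
β4 stroke at J1  (J1 needs exactly one e-in)

1  (C1 all integral)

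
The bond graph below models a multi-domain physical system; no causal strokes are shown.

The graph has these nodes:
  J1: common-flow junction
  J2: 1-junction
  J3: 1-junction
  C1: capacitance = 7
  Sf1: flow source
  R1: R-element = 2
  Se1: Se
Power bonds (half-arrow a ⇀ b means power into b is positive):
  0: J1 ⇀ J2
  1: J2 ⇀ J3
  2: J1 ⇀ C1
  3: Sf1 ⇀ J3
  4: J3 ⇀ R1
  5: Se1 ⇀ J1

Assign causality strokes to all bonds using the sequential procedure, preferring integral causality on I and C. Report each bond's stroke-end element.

β3 |Sf1  (Sf1: flow source, stroke at near end)
β5 |J1  (Se1: effort source, stroke at far end)
β1 |J3  (J3 flow already set via bond 3)
β4 |J3  (J3: bond 3 brought flow, rest push out)
β0 |J2  (1-jn J2 has f-setter on 1)
β2 |J1  (J1 flow already set via bond 0)

β0 stroke at J2
β1 stroke at J3
β2 stroke at J1
β3 stroke at Sf1
β4 stroke at J3
β5 stroke at J1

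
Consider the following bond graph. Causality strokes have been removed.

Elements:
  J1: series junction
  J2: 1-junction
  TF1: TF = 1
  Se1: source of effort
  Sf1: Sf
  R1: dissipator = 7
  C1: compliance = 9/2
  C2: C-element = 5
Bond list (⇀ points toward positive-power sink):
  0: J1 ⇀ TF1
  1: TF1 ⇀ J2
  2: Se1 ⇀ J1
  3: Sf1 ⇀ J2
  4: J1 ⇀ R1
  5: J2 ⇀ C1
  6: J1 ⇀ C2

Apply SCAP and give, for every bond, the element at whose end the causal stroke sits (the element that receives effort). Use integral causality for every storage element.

β0 →TF1
β1 →J2
β2 →J1
β3 →Sf1
β4 →J1
β5 →J2
β6 →J1

β2 →J1  (Se1 (Se) sets effort on bond)
β3 →Sf1  (Sf1: flow source, stroke at near end)
β1 →J2  (J2: bond 3 brought flow, rest push out)
β5 →J2  (J2 flow already set via bond 3)
β0 →TF1  (TF1 one-in-one-out from 1)
β4 →J1  (common-f at J1 fixed by 0)
β6 →J1  (J1 flow already set via bond 0)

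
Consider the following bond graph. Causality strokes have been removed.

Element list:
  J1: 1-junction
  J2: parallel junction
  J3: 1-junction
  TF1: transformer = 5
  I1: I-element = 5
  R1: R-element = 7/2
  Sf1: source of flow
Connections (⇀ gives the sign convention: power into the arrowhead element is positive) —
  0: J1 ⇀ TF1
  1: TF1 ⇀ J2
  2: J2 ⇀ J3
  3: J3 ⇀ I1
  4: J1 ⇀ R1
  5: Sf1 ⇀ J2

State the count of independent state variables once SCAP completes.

b5 →Sf1  (Sf1: flow source, stroke at near end)
b3 →I1  (prefer integral on I1)
b2 →J3  (J3: bond 3 brought flow, rest push out)
b1 →J2  (J2 needs exactly one e-in)
b0 →TF1  (TF1: transformer flips bond 1)
b4 →J1  (J1 flow already set via bond 0)

1  (I1 all integral)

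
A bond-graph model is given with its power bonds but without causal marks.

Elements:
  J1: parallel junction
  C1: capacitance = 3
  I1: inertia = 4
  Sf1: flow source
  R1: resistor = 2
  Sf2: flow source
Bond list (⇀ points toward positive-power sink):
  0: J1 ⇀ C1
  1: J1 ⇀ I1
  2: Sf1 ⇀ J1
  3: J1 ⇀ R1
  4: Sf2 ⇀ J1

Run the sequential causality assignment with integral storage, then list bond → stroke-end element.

bond 2 stroke→Sf1  (Sf1 fixes flow; stroke at Sf1)
bond 4 stroke→Sf2  (Sf2: flow source, stroke at near end)
bond 0 stroke→J1  (prefer integral on C1)
bond 1 stroke→I1  (common-e at J1 fixed by 0)
bond 3 stroke→R1  (0-jn J1 has e-setter on 0)

b0 stroke at J1
b1 stroke at I1
b2 stroke at Sf1
b3 stroke at R1
b4 stroke at Sf2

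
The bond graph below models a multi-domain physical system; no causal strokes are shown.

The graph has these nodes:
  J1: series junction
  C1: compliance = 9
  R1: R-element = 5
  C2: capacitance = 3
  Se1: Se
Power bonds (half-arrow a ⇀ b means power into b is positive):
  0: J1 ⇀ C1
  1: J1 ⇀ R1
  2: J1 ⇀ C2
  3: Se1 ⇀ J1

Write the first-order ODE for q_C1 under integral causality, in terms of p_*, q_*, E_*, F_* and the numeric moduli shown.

β3 |J1  (Se1 (Se) sets effort on bond)
β0 |J1  (prefer integral on C1)
β2 |J1  (prefer integral on C2)
β1 |R1  (closing 1-jn rule on J1)

dq_C1/dt = E_Se1/5 - q_C1/45 - q_C2/15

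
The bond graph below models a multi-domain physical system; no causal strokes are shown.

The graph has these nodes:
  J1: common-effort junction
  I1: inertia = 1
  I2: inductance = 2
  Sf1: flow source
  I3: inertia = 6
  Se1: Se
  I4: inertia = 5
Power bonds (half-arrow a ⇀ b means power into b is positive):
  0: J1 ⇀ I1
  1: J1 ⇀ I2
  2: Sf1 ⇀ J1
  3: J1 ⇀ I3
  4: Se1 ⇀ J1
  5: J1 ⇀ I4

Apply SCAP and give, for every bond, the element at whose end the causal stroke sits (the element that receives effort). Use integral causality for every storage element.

#2 →Sf1  (Sf1: flow source, stroke at near end)
#4 →J1  (Se1 fixes effort; stroke away)
#0 →I1  (common-e at J1 fixed by 4)
#1 →I2  (common-e at J1 fixed by 4)
#3 →I3  (J1: bond 4 brought effort, rest push out)
#5 →I4  (J1: bond 4 brought effort, rest push out)

β0 →I1
β1 →I2
β2 →Sf1
β3 →I3
β4 →J1
β5 →I4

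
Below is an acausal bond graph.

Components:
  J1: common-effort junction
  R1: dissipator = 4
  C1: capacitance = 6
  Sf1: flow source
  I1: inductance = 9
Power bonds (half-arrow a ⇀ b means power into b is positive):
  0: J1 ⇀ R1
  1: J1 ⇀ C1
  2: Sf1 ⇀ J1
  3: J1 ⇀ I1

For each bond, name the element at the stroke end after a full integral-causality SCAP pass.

b2 →Sf1  (Sf1 fixes flow; stroke at Sf1)
b1 →J1  (prefer integral on C1)
b0 →R1  (0-jn J1 has e-setter on 1)
b3 →I1  (common-e at J1 fixed by 1)

b0 stroke at R1
b1 stroke at J1
b2 stroke at Sf1
b3 stroke at I1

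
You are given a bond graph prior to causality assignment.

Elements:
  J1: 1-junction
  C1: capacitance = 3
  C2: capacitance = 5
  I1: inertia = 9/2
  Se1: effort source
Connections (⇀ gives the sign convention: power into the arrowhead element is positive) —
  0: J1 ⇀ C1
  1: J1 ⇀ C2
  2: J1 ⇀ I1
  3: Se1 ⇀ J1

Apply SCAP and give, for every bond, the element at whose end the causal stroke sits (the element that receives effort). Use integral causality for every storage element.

#0 stroke at J1
#1 stroke at J1
#2 stroke at I1
#3 stroke at J1

b3 stroke at J1  (Se1 (Se) sets effort on bond)
b0 stroke at J1  (prefer integral on C1)
b1 stroke at J1  (C2 outputs effort q/C2)
b2 stroke at I1  (closing 1-jn rule on J1)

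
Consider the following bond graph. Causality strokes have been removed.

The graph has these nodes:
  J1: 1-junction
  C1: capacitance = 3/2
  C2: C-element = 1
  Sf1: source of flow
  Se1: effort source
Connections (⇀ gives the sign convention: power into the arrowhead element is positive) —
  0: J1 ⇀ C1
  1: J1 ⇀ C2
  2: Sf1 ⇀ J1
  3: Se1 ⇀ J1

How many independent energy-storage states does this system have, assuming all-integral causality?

β2 stroke→Sf1  (source Sf1 imposes f)
β3 stroke→J1  (source Se1 imposes e)
β0 stroke→J1  (J1: bond 2 brought flow, rest push out)
β1 stroke→J1  (1-jn J1 has f-setter on 2)

2  (C1, C2 all integral)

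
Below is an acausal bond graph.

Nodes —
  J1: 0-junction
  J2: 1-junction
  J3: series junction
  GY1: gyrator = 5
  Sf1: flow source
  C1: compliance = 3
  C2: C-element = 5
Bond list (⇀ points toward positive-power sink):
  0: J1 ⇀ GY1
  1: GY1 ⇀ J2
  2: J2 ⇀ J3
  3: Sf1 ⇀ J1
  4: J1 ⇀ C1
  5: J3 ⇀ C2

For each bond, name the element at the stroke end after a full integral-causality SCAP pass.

#3 stroke at Sf1  (Sf1 (Sf) sets flow on bond)
#4 stroke at J1  (C1 integral (e out))
#0 stroke at GY1  (common-e at J1 fixed by 4)
#1 stroke at GY1  (through GY1, causality inverts; strokes same side of GY1)
#2 stroke at J2  (J2 flow already set via bond 1)
#5 stroke at J3  (J3: bond 2 brought flow, rest push out)

#0 |GY1
#1 |GY1
#2 |J2
#3 |Sf1
#4 |J1
#5 |J3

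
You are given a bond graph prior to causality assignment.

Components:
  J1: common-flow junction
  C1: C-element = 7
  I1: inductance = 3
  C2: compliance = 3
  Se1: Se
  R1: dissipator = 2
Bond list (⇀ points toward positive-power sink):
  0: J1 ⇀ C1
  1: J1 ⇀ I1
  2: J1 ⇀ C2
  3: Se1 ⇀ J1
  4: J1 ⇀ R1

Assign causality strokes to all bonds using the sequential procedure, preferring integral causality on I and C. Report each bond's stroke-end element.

#3 stroke→J1  (Se1 fixes effort; stroke away)
#0 stroke→J1  (C1 outputs effort q/C1)
#1 stroke→I1  (I1 integral (f out))
#2 stroke→J1  (1-jn J1 has f-setter on 1)
#4 stroke→J1  (J1: bond 1 brought flow, rest push out)

β0 |J1
β1 |I1
β2 |J1
β3 |J1
β4 |J1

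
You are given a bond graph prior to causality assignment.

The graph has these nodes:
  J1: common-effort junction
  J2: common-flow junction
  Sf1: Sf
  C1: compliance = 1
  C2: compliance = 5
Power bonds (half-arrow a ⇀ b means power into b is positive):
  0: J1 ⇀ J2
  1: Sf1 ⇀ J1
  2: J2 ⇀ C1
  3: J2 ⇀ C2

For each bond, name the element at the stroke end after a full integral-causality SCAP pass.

bond 0 stroke→J1
bond 1 stroke→Sf1
bond 2 stroke→J2
bond 3 stroke→J2

b1 stroke at Sf1  (Sf1: flow source, stroke at near end)
b0 stroke at J1  (J1 needs exactly one e-in)
b2 stroke at J2  (common-f at J2 fixed by 0)
b3 stroke at J2  (J2: bond 0 brought flow, rest push out)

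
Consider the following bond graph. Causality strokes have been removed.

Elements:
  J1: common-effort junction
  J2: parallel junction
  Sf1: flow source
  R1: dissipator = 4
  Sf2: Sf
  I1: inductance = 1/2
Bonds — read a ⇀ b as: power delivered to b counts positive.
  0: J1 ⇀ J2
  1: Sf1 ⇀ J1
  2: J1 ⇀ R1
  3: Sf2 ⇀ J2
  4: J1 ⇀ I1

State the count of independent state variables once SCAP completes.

1  (I1 all integral)

β1 stroke at Sf1  (Sf1: flow source, stroke at near end)
β3 stroke at Sf2  (Sf2: flow source, stroke at near end)
β0 stroke at J2  (only one effort-in slot at J2)
β4 stroke at I1  (I1 integral (f out))
β2 stroke at J1  (J1: last free bond brings effort in)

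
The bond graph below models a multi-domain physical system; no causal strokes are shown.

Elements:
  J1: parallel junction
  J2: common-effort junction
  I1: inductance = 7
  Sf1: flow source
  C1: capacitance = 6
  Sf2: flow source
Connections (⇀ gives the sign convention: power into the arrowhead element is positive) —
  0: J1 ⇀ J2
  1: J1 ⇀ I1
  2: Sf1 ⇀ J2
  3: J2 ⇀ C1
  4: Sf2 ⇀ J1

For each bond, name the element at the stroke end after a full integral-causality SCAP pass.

b2 →Sf1  (Sf1 (Sf) sets flow on bond)
b4 →Sf2  (Sf2 (Sf) sets flow on bond)
b1 →I1  (I1: I, integral causality)
b0 →J1  (closing 0-jn rule on J1)
b3 →J2  (J2 needs exactly one e-in)

β0 |J1
β1 |I1
β2 |Sf1
β3 |J2
β4 |Sf2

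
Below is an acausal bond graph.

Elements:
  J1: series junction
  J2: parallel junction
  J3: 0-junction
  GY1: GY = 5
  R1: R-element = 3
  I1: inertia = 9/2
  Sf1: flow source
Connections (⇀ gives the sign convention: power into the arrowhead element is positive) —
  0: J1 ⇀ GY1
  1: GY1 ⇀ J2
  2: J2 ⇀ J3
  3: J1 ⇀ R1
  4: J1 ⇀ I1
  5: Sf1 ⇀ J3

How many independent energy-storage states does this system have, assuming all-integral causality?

1  (I1 all integral)

b5 stroke at Sf1  (Sf1 fixes flow; stroke at Sf1)
b2 stroke at J3  (closing 0-jn rule on J3)
b1 stroke at J2  (only one effort-in slot at J2)
b0 stroke at J1  (GY GY1: same side as bond 1)
b4 stroke at I1  (I1 integral (f out))
b3 stroke at J1  (common-f at J1 fixed by 4)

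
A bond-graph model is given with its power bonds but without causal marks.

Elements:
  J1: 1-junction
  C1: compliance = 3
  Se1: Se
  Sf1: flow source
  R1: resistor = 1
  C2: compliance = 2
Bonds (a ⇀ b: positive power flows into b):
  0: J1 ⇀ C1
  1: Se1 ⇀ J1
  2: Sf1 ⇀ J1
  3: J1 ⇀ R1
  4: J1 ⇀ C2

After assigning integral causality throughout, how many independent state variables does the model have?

b1 stroke at J1  (source Se1 imposes e)
b2 stroke at Sf1  (Sf1 fixes flow; stroke at Sf1)
b0 stroke at J1  (common-f at J1 fixed by 2)
b3 stroke at J1  (J1: bond 2 brought flow, rest push out)
b4 stroke at J1  (1-jn J1 has f-setter on 2)

2  (C1, C2 all integral)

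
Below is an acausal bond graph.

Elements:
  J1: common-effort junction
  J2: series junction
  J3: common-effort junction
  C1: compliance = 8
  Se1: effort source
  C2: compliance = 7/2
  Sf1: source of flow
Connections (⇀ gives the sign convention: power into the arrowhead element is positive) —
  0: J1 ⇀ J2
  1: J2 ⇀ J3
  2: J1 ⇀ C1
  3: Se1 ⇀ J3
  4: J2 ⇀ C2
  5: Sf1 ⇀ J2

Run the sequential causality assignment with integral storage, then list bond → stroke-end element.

β0 stroke→J2
β1 stroke→J2
β2 stroke→J1
β3 stroke→J3
β4 stroke→J2
β5 stroke→Sf1

bond 3 stroke→J3  (Se1: effort source, stroke at far end)
bond 5 stroke→Sf1  (source Sf1 imposes f)
bond 0 stroke→J2  (J2 flow already set via bond 5)
bond 1 stroke→J2  (J2 flow already set via bond 5)
bond 4 stroke→J2  (common-f at J2 fixed by 5)
bond 2 stroke→J1  (J1 needs exactly one e-in)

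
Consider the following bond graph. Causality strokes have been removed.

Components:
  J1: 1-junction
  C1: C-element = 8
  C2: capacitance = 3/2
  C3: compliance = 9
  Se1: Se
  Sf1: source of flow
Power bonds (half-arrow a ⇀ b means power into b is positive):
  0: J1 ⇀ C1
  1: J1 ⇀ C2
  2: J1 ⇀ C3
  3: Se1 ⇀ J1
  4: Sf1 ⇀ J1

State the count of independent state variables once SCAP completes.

3  (C1, C2, C3 all integral)

bond 3 stroke at J1  (Se1: effort source, stroke at far end)
bond 4 stroke at Sf1  (Sf1: flow source, stroke at near end)
bond 0 stroke at J1  (J1 flow already set via bond 4)
bond 1 stroke at J1  (J1: bond 4 brought flow, rest push out)
bond 2 stroke at J1  (1-jn J1 has f-setter on 4)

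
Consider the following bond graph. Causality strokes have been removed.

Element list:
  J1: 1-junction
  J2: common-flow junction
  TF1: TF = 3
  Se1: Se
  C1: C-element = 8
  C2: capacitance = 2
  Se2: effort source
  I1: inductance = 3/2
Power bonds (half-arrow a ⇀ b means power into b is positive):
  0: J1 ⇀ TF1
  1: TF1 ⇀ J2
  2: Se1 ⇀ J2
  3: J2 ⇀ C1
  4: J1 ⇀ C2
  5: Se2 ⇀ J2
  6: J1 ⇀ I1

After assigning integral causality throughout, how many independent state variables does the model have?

#2 |J2  (Se1 (Se) sets effort on bond)
#5 |J2  (Se2: effort source, stroke at far end)
#3 |J2  (C1: C, integral causality)
#1 |TF1  (J2: last free bond brings flow in)
#0 |J1  (TF1 one-in-one-out from 1)
#4 |J1  (C2: C, integral causality)
#6 |I1  (only one flow-in slot at J1)

3  (C1, C2, I1 all integral)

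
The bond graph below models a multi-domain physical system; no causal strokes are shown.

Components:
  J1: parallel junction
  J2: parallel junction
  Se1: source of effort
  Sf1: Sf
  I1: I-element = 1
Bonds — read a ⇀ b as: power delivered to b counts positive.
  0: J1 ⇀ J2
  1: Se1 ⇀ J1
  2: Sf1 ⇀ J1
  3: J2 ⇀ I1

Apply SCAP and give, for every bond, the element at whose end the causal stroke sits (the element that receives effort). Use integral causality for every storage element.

b1 →J1  (Se1 (Se) sets effort on bond)
b2 →Sf1  (Sf1 fixes flow; stroke at Sf1)
b0 →J2  (0-jn J1 has e-setter on 1)
b3 →I1  (J2 effort already set via bond 0)

β0 →J2
β1 →J1
β2 →Sf1
β3 →I1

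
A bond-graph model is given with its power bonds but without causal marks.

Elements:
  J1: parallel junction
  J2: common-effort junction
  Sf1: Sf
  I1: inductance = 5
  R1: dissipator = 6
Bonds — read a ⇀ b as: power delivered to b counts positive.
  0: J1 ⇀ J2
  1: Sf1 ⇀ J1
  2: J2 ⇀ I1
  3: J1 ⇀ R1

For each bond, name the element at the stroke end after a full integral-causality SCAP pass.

β1 stroke at Sf1  (Sf1: flow source, stroke at near end)
β2 stroke at I1  (prefer integral on I1)
β0 stroke at J2  (closing 0-jn rule on J2)
β3 stroke at J1  (closing 0-jn rule on J1)

#0 |J2
#1 |Sf1
#2 |I1
#3 |J1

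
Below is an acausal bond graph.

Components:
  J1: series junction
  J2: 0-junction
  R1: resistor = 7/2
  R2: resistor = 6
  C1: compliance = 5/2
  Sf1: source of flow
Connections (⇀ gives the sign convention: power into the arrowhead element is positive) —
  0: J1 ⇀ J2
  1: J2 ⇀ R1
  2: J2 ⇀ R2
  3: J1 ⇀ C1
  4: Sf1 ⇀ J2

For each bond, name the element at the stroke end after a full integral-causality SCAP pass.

#0 stroke→J2
#1 stroke→R1
#2 stroke→R2
#3 stroke→J1
#4 stroke→Sf1

b4 stroke→Sf1  (source Sf1 imposes f)
b3 stroke→J1  (prefer integral on C1)
b0 stroke→J2  (J1: last free bond brings flow in)
b1 stroke→R1  (J2: bond 0 brought effort, rest push out)
b2 stroke→R2  (0-jn J2 has e-setter on 0)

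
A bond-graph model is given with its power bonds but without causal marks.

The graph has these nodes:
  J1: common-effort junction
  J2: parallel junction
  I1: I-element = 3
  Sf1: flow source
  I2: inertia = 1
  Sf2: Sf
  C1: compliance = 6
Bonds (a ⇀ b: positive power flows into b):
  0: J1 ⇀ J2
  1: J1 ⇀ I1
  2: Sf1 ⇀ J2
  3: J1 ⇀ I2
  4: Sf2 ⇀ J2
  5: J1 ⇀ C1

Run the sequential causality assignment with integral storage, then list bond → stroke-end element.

b2 |Sf1  (Sf1: flow source, stroke at near end)
b4 |Sf2  (Sf2 (Sf) sets flow on bond)
b0 |J2  (J2 needs exactly one e-in)
b1 |I1  (I1 integral (f out))
b3 |I2  (I2: I, integral causality)
b5 |J1  (closing 0-jn rule on J1)

#0 stroke at J2
#1 stroke at I1
#2 stroke at Sf1
#3 stroke at I2
#4 stroke at Sf2
#5 stroke at J1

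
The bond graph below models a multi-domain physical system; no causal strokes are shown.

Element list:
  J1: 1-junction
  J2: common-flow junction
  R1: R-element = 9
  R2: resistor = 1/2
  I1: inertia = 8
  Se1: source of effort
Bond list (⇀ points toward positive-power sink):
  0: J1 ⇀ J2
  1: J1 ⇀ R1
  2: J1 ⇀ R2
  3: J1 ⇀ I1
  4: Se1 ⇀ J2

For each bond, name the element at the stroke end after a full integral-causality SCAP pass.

b0 stroke at J1
b1 stroke at J1
b2 stroke at J1
b3 stroke at I1
b4 stroke at J2

β4 |J2  (Se1 fixes effort; stroke away)
β0 |J1  (J2 needs exactly one f-in)
β3 |I1  (I1 outputs flow p/I1)
β1 |J1  (common-f at J1 fixed by 3)
β2 |J1  (common-f at J1 fixed by 3)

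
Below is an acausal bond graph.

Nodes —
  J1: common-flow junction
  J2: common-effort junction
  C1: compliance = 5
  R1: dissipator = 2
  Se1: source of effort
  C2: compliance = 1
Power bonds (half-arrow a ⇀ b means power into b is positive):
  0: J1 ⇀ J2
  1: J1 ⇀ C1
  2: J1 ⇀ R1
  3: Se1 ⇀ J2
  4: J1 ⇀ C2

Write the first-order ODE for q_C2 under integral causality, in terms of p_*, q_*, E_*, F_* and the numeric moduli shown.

bond 3 stroke at J2  (Se1: effort source, stroke at far end)
bond 0 stroke at J1  (0-jn J2 has e-setter on 3)
bond 1 stroke at J1  (C1 outputs effort q/C1)
bond 4 stroke at J1  (C2 outputs effort q/C2)
bond 2 stroke at R1  (only one flow-in slot at J1)

dq_C2/dt = -E_Se1/2 - q_C1/10 - q_C2/2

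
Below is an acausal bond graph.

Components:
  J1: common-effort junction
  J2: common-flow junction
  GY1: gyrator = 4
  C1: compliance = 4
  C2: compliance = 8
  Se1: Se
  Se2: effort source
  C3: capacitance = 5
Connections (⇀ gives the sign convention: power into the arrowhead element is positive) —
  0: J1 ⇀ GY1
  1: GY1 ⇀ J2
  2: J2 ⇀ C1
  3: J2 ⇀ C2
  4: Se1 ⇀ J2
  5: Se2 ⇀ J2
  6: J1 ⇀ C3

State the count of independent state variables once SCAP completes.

bond 4 stroke at J2  (Se1: effort source, stroke at far end)
bond 5 stroke at J2  (Se2 (Se) sets effort on bond)
bond 2 stroke at J2  (prefer integral on C1)
bond 3 stroke at J2  (C2 outputs effort q/C2)
bond 1 stroke at GY1  (closing 1-jn rule on J2)
bond 0 stroke at GY1  (GY1: gyrator matches bond 1)
bond 6 stroke at J1  (closing 0-jn rule on J1)

3  (C1, C2, C3 all integral)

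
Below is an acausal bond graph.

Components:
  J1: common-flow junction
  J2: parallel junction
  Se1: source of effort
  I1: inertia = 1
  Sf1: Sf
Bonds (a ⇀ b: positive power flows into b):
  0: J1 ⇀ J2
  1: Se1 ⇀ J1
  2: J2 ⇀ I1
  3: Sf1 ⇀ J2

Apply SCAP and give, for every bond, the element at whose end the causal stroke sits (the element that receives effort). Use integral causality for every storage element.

bond 1 stroke→J1  (Se1: effort source, stroke at far end)
bond 3 stroke→Sf1  (Sf1 fixes flow; stroke at Sf1)
bond 0 stroke→J2  (J1 needs exactly one f-in)
bond 2 stroke→I1  (J2 effort already set via bond 0)

bond 0 stroke→J2
bond 1 stroke→J1
bond 2 stroke→I1
bond 3 stroke→Sf1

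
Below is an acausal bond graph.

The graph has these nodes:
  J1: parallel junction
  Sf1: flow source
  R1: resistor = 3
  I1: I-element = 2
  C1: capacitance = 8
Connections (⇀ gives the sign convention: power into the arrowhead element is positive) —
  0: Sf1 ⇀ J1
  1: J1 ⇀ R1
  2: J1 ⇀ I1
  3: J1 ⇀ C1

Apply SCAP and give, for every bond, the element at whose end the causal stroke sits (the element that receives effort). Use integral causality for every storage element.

#0 stroke→Sf1  (Sf1: flow source, stroke at near end)
#2 stroke→I1  (I1: I, integral causality)
#3 stroke→J1  (C1 integral (e out))
#1 stroke→R1  (J1 effort already set via bond 3)

#0 stroke→Sf1
#1 stroke→R1
#2 stroke→I1
#3 stroke→J1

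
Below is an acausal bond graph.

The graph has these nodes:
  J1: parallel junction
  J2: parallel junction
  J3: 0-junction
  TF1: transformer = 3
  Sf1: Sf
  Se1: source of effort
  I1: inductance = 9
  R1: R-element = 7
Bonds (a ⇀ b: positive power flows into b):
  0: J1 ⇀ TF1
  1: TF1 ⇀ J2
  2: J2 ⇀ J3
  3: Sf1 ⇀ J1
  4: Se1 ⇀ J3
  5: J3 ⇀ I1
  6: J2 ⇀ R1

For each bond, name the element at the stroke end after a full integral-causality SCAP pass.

bond 0 stroke→J1
bond 1 stroke→TF1
bond 2 stroke→J2
bond 3 stroke→Sf1
bond 4 stroke→J3
bond 5 stroke→I1
bond 6 stroke→R1

β3 stroke at Sf1  (Sf1: flow source, stroke at near end)
β4 stroke at J3  (Se1 fixes effort; stroke away)
β0 stroke at J1  (only one effort-in slot at J1)
β2 stroke at J2  (J3 effort already set via bond 4)
β5 stroke at I1  (J3 effort already set via bond 4)
β1 stroke at TF1  (TF TF1: opposite of bond 0)
β6 stroke at R1  (J2 effort already set via bond 2)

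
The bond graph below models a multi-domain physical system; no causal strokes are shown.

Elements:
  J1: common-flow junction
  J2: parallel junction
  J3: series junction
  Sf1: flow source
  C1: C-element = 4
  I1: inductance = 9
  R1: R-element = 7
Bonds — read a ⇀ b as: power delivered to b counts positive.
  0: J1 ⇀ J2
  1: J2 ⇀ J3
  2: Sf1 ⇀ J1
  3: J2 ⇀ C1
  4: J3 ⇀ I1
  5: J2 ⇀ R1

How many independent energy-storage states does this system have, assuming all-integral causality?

2  (C1, I1 all integral)

#2 stroke at Sf1  (Sf1: flow source, stroke at near end)
#0 stroke at J1  (J1: bond 2 brought flow, rest push out)
#3 stroke at J2  (C1: C, integral causality)
#1 stroke at J3  (0-jn J2 has e-setter on 3)
#5 stroke at R1  (J2 effort already set via bond 3)
#4 stroke at I1  (closing 1-jn rule on J3)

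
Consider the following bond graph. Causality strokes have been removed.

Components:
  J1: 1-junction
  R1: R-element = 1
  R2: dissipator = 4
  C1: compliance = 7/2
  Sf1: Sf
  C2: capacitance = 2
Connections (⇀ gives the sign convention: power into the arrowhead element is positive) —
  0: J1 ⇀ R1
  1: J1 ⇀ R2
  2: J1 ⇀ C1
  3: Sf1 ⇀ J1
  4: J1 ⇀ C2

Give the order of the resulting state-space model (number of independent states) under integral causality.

bond 3 |Sf1  (Sf1: flow source, stroke at near end)
bond 0 |J1  (common-f at J1 fixed by 3)
bond 1 |J1  (J1 flow already set via bond 3)
bond 2 |J1  (common-f at J1 fixed by 3)
bond 4 |J1  (J1 flow already set via bond 3)

2  (C1, C2 all integral)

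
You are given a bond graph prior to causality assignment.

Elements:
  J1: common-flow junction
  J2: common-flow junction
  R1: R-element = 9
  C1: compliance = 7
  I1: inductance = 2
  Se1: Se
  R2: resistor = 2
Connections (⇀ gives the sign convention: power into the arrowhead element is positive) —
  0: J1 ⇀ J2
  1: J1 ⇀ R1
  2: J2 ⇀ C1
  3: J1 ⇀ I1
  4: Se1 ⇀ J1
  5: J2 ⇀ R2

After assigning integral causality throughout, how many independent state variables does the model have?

2  (C1, I1 all integral)

b4 stroke at J1  (Se1: effort source, stroke at far end)
b2 stroke at J2  (prefer integral on C1)
b3 stroke at I1  (I1: I, integral causality)
b0 stroke at J1  (common-f at J1 fixed by 3)
b1 stroke at J1  (J1 flow already set via bond 3)
b5 stroke at J2  (J2: bond 0 brought flow, rest push out)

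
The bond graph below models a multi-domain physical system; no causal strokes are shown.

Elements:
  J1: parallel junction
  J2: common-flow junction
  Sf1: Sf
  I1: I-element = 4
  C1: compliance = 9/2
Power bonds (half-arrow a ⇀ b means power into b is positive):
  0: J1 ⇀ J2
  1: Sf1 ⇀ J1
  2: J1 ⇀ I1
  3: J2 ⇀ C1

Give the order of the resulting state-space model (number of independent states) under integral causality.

β1 |Sf1  (Sf1 fixes flow; stroke at Sf1)
β2 |I1  (I1 outputs flow p/I1)
β0 |J1  (closing 0-jn rule on J1)
β3 |J2  (1-jn J2 has f-setter on 0)

2  (C1, I1 all integral)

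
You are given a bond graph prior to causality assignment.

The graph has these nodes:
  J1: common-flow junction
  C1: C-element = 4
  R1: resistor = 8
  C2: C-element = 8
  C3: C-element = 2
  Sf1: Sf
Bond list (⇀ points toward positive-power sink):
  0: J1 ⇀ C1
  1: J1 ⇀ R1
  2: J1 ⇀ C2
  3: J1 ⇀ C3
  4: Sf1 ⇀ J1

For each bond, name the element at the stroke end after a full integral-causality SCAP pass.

β0 stroke→J1
β1 stroke→J1
β2 stroke→J1
β3 stroke→J1
β4 stroke→Sf1

bond 4 stroke→Sf1  (source Sf1 imposes f)
bond 0 stroke→J1  (J1 flow already set via bond 4)
bond 1 stroke→J1  (common-f at J1 fixed by 4)
bond 2 stroke→J1  (1-jn J1 has f-setter on 4)
bond 3 stroke→J1  (J1 flow already set via bond 4)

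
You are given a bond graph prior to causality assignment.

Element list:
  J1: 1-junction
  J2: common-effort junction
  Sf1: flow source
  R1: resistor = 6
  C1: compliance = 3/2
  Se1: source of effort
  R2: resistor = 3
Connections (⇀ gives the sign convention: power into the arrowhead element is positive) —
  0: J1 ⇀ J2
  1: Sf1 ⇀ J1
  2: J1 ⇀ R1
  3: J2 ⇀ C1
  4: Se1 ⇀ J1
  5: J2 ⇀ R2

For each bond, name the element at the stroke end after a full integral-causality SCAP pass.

b0 stroke→J1
b1 stroke→Sf1
b2 stroke→J1
b3 stroke→J2
b4 stroke→J1
b5 stroke→R2

bond 1 |Sf1  (Sf1: flow source, stroke at near end)
bond 4 |J1  (Se1 (Se) sets effort on bond)
bond 0 |J1  (common-f at J1 fixed by 1)
bond 2 |J1  (J1 flow already set via bond 1)
bond 3 |J2  (C1: C, integral causality)
bond 5 |R2  (common-e at J2 fixed by 3)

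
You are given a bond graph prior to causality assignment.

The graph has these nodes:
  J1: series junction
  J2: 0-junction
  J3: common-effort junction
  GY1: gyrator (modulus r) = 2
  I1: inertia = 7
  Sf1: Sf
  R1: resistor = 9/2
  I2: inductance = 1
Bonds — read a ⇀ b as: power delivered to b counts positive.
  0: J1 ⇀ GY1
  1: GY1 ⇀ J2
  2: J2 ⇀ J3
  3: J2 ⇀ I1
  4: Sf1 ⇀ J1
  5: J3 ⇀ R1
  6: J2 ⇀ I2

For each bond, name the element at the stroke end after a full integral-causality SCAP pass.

bond 0 stroke at J1
bond 1 stroke at J2
bond 2 stroke at J3
bond 3 stroke at I1
bond 4 stroke at Sf1
bond 5 stroke at R1
bond 6 stroke at I2

β4 stroke at Sf1  (Sf1 (Sf) sets flow on bond)
β0 stroke at J1  (1-jn J1 has f-setter on 4)
β1 stroke at J2  (through GY1, causality inverts; strokes same side of GY1)
β2 stroke at J3  (common-e at J2 fixed by 1)
β3 stroke at I1  (common-e at J2 fixed by 1)
β6 stroke at I2  (common-e at J2 fixed by 1)
β5 stroke at R1  (J3 effort already set via bond 2)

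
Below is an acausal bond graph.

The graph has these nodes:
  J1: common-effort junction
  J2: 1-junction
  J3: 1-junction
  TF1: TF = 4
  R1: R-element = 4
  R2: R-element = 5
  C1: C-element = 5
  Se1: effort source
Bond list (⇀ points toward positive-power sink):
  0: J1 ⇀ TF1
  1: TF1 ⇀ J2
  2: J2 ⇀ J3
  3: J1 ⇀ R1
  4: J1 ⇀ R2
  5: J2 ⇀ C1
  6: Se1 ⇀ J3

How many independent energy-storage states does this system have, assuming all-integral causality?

b6 →J3  (Se1: effort source, stroke at far end)
b2 →J2  (closing 1-jn rule on J3)
b5 →J2  (prefer integral on C1)
b1 →TF1  (only one flow-in slot at J2)
b0 →J1  (TF1 one-in-one-out from 1)
b3 →R1  (J1 effort already set via bond 0)
b4 →R2  (J1 effort already set via bond 0)

1  (C1 all integral)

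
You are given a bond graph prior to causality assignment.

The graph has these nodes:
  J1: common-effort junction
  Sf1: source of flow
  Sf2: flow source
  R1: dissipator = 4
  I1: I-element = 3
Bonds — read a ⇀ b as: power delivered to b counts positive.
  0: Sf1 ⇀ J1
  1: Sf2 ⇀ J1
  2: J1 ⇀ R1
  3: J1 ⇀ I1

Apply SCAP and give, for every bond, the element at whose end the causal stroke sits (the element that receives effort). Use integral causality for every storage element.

#0 stroke at Sf1  (source Sf1 imposes f)
#1 stroke at Sf2  (source Sf2 imposes f)
#3 stroke at I1  (I1: I, integral causality)
#2 stroke at J1  (J1 needs exactly one e-in)

b0 |Sf1
b1 |Sf2
b2 |J1
b3 |I1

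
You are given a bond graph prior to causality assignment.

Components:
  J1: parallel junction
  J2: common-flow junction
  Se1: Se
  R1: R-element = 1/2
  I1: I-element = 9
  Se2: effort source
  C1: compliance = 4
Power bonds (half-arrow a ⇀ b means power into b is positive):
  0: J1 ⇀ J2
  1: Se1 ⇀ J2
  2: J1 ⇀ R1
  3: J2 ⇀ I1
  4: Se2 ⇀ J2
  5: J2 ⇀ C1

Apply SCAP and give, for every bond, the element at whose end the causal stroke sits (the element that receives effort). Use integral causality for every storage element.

β1 stroke at J2  (Se1: effort source, stroke at far end)
β4 stroke at J2  (Se2: effort source, stroke at far end)
β3 stroke at I1  (I1 integral (f out))
β0 stroke at J2  (J2 flow already set via bond 3)
β5 stroke at J2  (common-f at J2 fixed by 3)
β2 stroke at J1  (only one effort-in slot at J1)

β0 stroke at J2
β1 stroke at J2
β2 stroke at J1
β3 stroke at I1
β4 stroke at J2
β5 stroke at J2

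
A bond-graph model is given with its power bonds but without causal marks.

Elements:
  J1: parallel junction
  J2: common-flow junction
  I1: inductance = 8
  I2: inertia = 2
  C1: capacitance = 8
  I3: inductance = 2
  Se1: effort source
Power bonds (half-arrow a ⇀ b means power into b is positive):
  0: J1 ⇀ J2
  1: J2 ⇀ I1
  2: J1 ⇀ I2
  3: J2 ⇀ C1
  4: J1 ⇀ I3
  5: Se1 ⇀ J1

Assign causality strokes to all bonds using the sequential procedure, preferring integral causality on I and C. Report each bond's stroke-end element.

β0 |J2
β1 |I1
β2 |I2
β3 |J2
β4 |I3
β5 |J1

b5 stroke at J1  (Se1 (Se) sets effort on bond)
b0 stroke at J2  (common-e at J1 fixed by 5)
b2 stroke at I2  (J1: bond 5 brought effort, rest push out)
b4 stroke at I3  (J1: bond 5 brought effort, rest push out)
b1 stroke at I1  (I1 outputs flow p/I1)
b3 stroke at J2  (common-f at J2 fixed by 1)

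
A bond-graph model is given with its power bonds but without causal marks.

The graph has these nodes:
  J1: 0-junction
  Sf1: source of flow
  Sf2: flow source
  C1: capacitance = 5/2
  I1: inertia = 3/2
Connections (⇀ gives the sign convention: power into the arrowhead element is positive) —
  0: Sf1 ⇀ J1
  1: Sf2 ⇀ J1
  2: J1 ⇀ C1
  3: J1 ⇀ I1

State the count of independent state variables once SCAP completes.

β0 stroke→Sf1  (Sf1: flow source, stroke at near end)
β1 stroke→Sf2  (Sf2: flow source, stroke at near end)
β2 stroke→J1  (C1 outputs effort q/C1)
β3 stroke→I1  (J1: bond 2 brought effort, rest push out)

2  (C1, I1 all integral)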